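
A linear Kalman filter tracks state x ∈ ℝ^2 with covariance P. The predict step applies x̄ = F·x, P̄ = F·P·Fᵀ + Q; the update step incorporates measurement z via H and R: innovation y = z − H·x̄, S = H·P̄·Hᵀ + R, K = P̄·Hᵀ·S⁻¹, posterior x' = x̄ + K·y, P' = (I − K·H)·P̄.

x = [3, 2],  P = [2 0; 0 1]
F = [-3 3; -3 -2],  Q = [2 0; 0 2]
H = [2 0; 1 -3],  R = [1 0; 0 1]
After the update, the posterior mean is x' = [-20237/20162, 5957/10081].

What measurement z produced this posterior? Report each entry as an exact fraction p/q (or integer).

z = [-2, -3]

x̄ = F·x = [-3, -13]
P̄ = F·P·Fᵀ + Q = [29 12; 12 24]
S = H·P̄·Hᵀ + R = [117 -14; -14 174]
K = P̄·Hᵀ·S⁻¹ = [4997/10081 -7/20162; 1668/10081 -3342/10081]
x' − x̄ = [40249/20162, 137010/10081] = K·y
y = (KᵀK)⁻¹·Kᵀ·(x' − x̄) = [4, -39]
z = y + H·x̄ = [4, -39] + [-6, 36] = [-2, -3]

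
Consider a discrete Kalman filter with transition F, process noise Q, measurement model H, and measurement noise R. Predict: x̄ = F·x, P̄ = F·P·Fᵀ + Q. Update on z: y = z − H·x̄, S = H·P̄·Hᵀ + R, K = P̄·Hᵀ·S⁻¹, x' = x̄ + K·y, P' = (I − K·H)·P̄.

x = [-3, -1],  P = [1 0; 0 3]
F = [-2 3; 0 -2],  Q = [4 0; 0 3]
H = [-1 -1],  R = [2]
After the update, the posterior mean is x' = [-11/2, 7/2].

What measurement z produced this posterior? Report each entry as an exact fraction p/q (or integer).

x̄ = F·x = [3, 2]
P̄ = F·P·Fᵀ + Q = [35 -18; -18 15]
S = H·P̄·Hᵀ + R = [16]
K = P̄·Hᵀ·S⁻¹ = [-17/16; 3/16]
x' − x̄ = [-17/2, 3/2] = K·y
y = (KᵀK)⁻¹·Kᵀ·(x' − x̄) = [8]
z = y + H·x̄ = [8] + [-5] = [3]

z = [3]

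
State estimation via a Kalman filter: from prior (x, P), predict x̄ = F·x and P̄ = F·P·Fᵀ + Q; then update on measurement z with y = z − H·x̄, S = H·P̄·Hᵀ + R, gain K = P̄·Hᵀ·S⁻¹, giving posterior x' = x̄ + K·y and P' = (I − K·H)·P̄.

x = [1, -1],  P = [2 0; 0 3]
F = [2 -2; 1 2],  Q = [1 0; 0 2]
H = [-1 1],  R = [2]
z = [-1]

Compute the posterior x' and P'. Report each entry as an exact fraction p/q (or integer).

x' = [104/55, 41/55]
P' = [314/55 256/55; 256/55 304/55]

x̄ = F·x = [4, -1]
P̄ = F·P·Fᵀ + Q = [21 -8; -8 16]
y = z − H·x̄ = [4]
S = H·P̄·Hᵀ + R = [55]
K = P̄·Hᵀ·S⁻¹ = [-29/55; 24/55]
x' = x̄ + K·y = [104/55, 41/55]
P' = (I − K·H)·P̄ = [314/55 256/55; 256/55 304/55]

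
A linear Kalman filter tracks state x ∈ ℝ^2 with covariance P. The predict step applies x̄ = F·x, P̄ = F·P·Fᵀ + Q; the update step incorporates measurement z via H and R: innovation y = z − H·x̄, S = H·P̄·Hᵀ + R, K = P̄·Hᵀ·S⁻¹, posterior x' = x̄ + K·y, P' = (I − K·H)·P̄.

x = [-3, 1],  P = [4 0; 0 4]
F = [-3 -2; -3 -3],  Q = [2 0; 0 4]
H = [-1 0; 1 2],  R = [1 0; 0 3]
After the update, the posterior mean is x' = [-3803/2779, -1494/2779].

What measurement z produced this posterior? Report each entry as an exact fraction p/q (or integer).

x̄ = F·x = [7, 6]
P̄ = F·P·Fᵀ + Q = [54 60; 60 76]
S = H·P̄·Hᵀ + R = [55 -174; -174 601]
K = P̄·Hᵀ·S⁻¹ = [-2178/2779 174/2779; 828/2779 1220/2779]
x' − x̄ = [-23256/2779, -18168/2779] = K·y
y = (KᵀK)⁻¹·Kᵀ·(x' − x̄) = [9, -21]
z = y + H·x̄ = [9, -21] + [-7, 19] = [2, -2]

z = [2, -2]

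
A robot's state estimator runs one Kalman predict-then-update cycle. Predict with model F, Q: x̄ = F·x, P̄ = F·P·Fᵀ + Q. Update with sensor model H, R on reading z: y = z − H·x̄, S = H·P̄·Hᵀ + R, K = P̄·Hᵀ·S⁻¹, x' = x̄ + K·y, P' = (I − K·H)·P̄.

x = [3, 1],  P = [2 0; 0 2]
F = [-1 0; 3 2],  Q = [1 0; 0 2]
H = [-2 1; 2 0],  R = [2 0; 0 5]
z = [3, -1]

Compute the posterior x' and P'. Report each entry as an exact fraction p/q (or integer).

x' = [-43/91, 97/39]
P' = [45/91 10/13; 10/13 116/39]

x̄ = F·x = [-3, 11]
P̄ = F·P·Fᵀ + Q = [3 -6; -6 28]
y = z − H·x̄ = [-14, 5]
S = H·P̄·Hᵀ + R = [66 -24; -24 17]
K = P̄·Hᵀ·S⁻¹ = [-10/91 18/91; 28/39 4/13]
x' = x̄ + K·y = [-43/91, 97/39]
P' = (I − K·H)·P̄ = [45/91 10/13; 10/13 116/39]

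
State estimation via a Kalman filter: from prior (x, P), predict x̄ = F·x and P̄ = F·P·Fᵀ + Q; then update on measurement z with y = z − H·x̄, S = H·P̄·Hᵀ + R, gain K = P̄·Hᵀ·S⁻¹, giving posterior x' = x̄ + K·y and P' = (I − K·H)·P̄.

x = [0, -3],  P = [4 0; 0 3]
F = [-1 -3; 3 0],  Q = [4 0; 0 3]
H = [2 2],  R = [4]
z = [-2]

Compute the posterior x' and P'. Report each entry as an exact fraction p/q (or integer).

x̄ = F·x = [9, 0]
P̄ = F·P·Fᵀ + Q = [35 -12; -12 39]
y = z − H·x̄ = [-20]
S = H·P̄·Hᵀ + R = [204]
K = P̄·Hᵀ·S⁻¹ = [23/102; 9/34]
x' = x̄ + K·y = [229/51, -90/17]
P' = (I − K·H)·P̄ = [1256/51 -411/17; -411/17 420/17]

x' = [229/51, -90/17]
P' = [1256/51 -411/17; -411/17 420/17]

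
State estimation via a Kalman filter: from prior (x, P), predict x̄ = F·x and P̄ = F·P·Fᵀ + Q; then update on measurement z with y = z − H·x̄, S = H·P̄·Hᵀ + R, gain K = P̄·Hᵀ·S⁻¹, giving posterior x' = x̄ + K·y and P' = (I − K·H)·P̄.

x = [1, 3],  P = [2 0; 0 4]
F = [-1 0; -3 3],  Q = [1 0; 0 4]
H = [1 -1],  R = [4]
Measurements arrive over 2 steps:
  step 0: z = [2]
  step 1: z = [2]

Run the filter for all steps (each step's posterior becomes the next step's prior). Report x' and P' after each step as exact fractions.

step 0: x' = [-80/53, -150/53], P' = [150/53 162/53; 162/53 370/53]
step 1: x' = [2888/2463, -2774/2463], P' = [8356/2463 7400/2463; 7400/2463 15448/2463]

step 0: x̄ = F·x = [-1, 6]
step 0: P̄ = F·P·Fᵀ + Q = [3 6; 6 58]
step 0: y = z − H·x̄ = [9]
step 0: S = H·P̄·Hᵀ + R = [53]
step 0: K = P̄·Hᵀ·S⁻¹ = [-3/53; -52/53]
step 0: x' = x̄ + K·y = [-80/53, -150/53]
step 0: P' = (I − K·H)·P̄ = [150/53 162/53; 162/53 370/53]
step 1: x̄ = F·x = [80/53, -210/53]
step 1: P̄ = F·P·Fᵀ + Q = [203/53 -36/53; -36/53 1976/53]
step 1: y = z − H·x̄ = [-184/53]
step 1: S = H·P̄·Hᵀ + R = [2463/53]
step 1: K = P̄·Hᵀ·S⁻¹ = [239/2463; -2012/2463]
step 1: x' = x̄ + K·y = [2888/2463, -2774/2463]
step 1: P' = (I − K·H)·P̄ = [8356/2463 7400/2463; 7400/2463 15448/2463]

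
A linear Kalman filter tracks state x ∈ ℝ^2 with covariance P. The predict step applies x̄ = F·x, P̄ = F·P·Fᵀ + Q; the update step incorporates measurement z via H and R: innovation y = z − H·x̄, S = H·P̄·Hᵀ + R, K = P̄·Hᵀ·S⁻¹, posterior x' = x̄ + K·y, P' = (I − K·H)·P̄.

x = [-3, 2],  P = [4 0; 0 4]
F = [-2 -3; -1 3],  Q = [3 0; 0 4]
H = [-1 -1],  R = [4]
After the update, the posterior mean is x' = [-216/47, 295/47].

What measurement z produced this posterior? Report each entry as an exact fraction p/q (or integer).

z = [-1]

x̄ = F·x = [0, 9]
P̄ = F·P·Fᵀ + Q = [55 -28; -28 44]
S = H·P̄·Hᵀ + R = [47]
K = P̄·Hᵀ·S⁻¹ = [-27/47; -16/47]
x' − x̄ = [-216/47, -128/47] = K·y
y = (KᵀK)⁻¹·Kᵀ·(x' − x̄) = [8]
z = y + H·x̄ = [8] + [-9] = [-1]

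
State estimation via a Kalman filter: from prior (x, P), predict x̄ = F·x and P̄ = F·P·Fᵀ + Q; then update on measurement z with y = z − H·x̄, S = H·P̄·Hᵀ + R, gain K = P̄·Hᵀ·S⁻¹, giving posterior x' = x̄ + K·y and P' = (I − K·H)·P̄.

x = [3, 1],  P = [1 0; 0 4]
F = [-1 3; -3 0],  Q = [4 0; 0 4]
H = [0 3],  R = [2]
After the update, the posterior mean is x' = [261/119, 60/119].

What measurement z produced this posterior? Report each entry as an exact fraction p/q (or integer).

z = [2]

x̄ = F·x = [0, -9]
P̄ = F·P·Fᵀ + Q = [41 3; 3 13]
S = H·P̄·Hᵀ + R = [119]
K = P̄·Hᵀ·S⁻¹ = [9/119; 39/119]
x' − x̄ = [261/119, 1131/119] = K·y
y = (KᵀK)⁻¹·Kᵀ·(x' − x̄) = [29]
z = y + H·x̄ = [29] + [-27] = [2]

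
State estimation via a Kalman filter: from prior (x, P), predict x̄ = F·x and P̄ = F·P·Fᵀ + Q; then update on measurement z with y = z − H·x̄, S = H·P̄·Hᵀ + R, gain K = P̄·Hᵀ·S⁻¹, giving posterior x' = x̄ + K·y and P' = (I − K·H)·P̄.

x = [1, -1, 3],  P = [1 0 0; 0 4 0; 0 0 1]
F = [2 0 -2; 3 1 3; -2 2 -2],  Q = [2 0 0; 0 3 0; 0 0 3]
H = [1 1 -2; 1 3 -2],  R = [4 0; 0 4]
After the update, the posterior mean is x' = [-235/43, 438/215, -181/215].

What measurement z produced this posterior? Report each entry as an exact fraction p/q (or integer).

z = [-2, 2]

x̄ = F·x = [-4, 11, -10]
P̄ = F·P·Fᵀ + Q = [10 0 0; 0 25 -4; 0 -4 27]
S = H·P̄·Hᵀ + R = [163 225; 225 395]
K = P̄·Hᵀ·S⁻¹ = [85/688 -31/688; -141/344 763/1720; -403/688 573/3440]
x' − x̄ = [-63/43, -1927/215, 1969/215] = K·y
y = (KᵀK)⁻¹·Kᵀ·(x' − x̄) = [-29, -47]
z = y + H·x̄ = [-29, -47] + [27, 49] = [-2, 2]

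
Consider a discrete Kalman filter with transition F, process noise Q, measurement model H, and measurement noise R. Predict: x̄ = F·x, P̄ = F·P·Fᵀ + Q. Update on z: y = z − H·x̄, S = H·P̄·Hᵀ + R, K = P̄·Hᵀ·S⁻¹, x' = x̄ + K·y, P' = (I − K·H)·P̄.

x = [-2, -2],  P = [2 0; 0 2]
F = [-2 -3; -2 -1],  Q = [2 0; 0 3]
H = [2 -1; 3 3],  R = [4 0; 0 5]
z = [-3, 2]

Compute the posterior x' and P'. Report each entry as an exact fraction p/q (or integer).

x' = [-1264/2351, 20571/16457]
P' = [1064/2351 -584/2351; -584/2351 9668/16457]

x̄ = F·x = [10, 6]
P̄ = F·P·Fᵀ + Q = [28 14; 14 13]
y = z − H·x̄ = [-17, -46]
S = H·P̄·Hᵀ + R = [73 171; 171 626]
K = P̄·Hᵀ·S⁻¹ = [678/2351 288/2351; -4461/16457 3348/16457]
x' = x̄ + K·y = [-1264/2351, 20571/16457]
P' = (I − K·H)·P̄ = [1064/2351 -584/2351; -584/2351 9668/16457]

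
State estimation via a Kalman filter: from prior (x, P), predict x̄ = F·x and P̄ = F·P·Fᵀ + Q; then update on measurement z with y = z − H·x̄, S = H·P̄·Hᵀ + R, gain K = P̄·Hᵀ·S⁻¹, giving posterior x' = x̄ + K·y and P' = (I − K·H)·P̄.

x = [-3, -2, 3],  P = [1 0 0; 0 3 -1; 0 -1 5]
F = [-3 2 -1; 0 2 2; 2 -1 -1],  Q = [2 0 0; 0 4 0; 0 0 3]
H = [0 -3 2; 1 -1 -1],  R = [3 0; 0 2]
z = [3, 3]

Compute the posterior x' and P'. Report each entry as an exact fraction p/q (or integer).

x̄ = F·x = [2, 2, -7]
P̄ = F·P·Fᵀ + Q = [32 0 -6; 0 28 -12; -6 -12 13]
y = z − H·x̄ = [23, -4]
S = H·P̄·Hᵀ + R = [451 34; 34 63]
K = P̄·Hᵀ·S⁻¹ = [-2048/27257 17546/27257; -6260/27257 -3544/27257; 4144/27257 -5265/27257]
x' = x̄ + K·y = [-62774/27257, -75290/27257, -74427/27257]
P' = (I − K·H)·P̄ = [180900/27257 59552/27257 86256/27257; 59552/27257 30412/27257 36228/27257; 86256/27257 36228/27257 60558/27257]

x' = [-62774/27257, -75290/27257, -74427/27257]
P' = [180900/27257 59552/27257 86256/27257; 59552/27257 30412/27257 36228/27257; 86256/27257 36228/27257 60558/27257]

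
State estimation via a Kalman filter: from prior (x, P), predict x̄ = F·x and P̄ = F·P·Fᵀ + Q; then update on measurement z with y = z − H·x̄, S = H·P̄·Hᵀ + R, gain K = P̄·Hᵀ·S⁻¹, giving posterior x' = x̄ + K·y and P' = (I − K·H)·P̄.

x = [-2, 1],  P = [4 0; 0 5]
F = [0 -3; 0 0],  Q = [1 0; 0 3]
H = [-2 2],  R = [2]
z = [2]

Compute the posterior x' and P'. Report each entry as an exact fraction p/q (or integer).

x̄ = F·x = [-3, 0]
P̄ = F·P·Fᵀ + Q = [46 0; 0 3]
y = z − H·x̄ = [-4]
S = H·P̄·Hᵀ + R = [198]
K = P̄·Hᵀ·S⁻¹ = [-46/99; 1/33]
x' = x̄ + K·y = [-113/99, -4/33]
P' = (I − K·H)·P̄ = [322/99 92/33; 92/33 31/11]

x' = [-113/99, -4/33]
P' = [322/99 92/33; 92/33 31/11]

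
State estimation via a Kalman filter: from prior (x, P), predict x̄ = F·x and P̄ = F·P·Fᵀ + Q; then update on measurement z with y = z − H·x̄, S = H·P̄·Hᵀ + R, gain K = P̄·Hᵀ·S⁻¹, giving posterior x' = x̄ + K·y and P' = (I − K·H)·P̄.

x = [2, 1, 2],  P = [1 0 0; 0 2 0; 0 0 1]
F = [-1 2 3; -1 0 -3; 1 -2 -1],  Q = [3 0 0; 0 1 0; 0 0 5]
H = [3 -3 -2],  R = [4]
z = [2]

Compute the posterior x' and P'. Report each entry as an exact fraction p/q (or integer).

x̄ = F·x = [6, -8, -2]
P̄ = F·P·Fᵀ + Q = [21 -8 -12; -8 11 2; -12 2 15]
y = z − H·x̄ = [-44]
S = H·P̄·Hᵀ + R = [664]
K = P̄·Hᵀ·S⁻¹ = [111/664; -61/664; -9/83]
x' = x̄ + K·y = [-225/166, -657/166, 230/83]
P' = (I − K·H)·P̄ = [1623/664 1459/664 3/83; 1459/664 3583/664 -383/83; 3/83 -383/83 597/83]

x' = [-225/166, -657/166, 230/83]
P' = [1623/664 1459/664 3/83; 1459/664 3583/664 -383/83; 3/83 -383/83 597/83]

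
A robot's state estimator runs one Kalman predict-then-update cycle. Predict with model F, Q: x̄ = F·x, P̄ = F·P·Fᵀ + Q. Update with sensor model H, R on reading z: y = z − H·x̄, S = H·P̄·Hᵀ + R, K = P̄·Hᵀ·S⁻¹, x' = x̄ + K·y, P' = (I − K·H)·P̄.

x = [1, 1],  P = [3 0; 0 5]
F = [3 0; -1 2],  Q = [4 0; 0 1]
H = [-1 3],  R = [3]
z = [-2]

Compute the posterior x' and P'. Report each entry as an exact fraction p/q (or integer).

x' = [257/76, 71/152]
P' = [1515/76 981/152; 981/152 735/304]

x̄ = F·x = [3, 1]
P̄ = F·P·Fᵀ + Q = [31 -9; -9 24]
y = z − H·x̄ = [-2]
S = H·P̄·Hᵀ + R = [304]
K = P̄·Hᵀ·S⁻¹ = [-29/152; 81/304]
x' = x̄ + K·y = [257/76, 71/152]
P' = (I − K·H)·P̄ = [1515/76 981/152; 981/152 735/304]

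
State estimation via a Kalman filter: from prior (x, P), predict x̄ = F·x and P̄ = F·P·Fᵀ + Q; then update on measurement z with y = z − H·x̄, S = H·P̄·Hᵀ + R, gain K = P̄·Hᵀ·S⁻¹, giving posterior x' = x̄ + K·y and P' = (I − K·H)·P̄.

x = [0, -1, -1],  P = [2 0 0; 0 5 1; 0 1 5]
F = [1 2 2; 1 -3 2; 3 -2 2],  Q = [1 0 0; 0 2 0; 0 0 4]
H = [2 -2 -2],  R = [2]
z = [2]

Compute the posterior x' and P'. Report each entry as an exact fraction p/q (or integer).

x̄ = F·x = [-4, 1, 0]
P̄ = F·P·Fᵀ + Q = [51 -10 6; -10 57 46; 6 46 54]
y = z − H·x̄ = [12]
S = H·P̄·Hᵀ + R = [1050]
K = P̄·Hᵀ·S⁻¹ = [11/105; -113/525; -94/525]
x' = x̄ + K·y = [-96/35, -277/175, -376/175]
P' = (I − K·H)·P̄ = [829/21 1436/105 2698/105; 1436/105 4387/525 2906/525; 2698/105 2906/525 10678/525]

x' = [-96/35, -277/175, -376/175]
P' = [829/21 1436/105 2698/105; 1436/105 4387/525 2906/525; 2698/105 2906/525 10678/525]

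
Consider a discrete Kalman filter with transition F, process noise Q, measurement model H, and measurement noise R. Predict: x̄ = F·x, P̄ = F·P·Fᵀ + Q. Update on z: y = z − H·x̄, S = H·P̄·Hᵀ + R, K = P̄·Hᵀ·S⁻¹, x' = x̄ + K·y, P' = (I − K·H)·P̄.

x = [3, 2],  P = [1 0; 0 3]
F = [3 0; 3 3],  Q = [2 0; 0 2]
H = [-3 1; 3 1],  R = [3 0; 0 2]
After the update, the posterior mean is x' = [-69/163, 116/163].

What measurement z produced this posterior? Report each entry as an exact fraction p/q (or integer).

z = [2, -1]

x̄ = F·x = [9, 15]
P̄ = F·P·Fᵀ + Q = [11 9; 9 38]
S = H·P̄·Hᵀ + R = [86 -61; -61 193]
K = P̄·Hᵀ·S⁻¹ = [-2070/12877 2148/12877; 6088/12877 6261/12877]
x' − x̄ = [-1536/163, -2329/163] = K·y
y = (KᵀK)⁻¹·Kᵀ·(x' − x̄) = [14, -43]
z = y + H·x̄ = [14, -43] + [-12, 42] = [2, -1]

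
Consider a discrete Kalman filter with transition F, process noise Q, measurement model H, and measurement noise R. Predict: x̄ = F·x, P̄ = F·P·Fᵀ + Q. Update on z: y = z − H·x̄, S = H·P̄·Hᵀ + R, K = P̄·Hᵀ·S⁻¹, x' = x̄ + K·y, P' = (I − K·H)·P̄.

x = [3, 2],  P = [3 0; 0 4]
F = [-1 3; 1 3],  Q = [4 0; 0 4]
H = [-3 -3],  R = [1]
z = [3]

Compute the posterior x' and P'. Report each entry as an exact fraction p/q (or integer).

x' = [-4785/1369, 3429/1369]
P' = [6883/1369 -6807/1369; -6807/1369 6883/1369]

x̄ = F·x = [3, 9]
P̄ = F·P·Fᵀ + Q = [43 33; 33 43]
y = z − H·x̄ = [39]
S = H·P̄·Hᵀ + R = [1369]
K = P̄·Hᵀ·S⁻¹ = [-228/1369; -228/1369]
x' = x̄ + K·y = [-4785/1369, 3429/1369]
P' = (I − K·H)·P̄ = [6883/1369 -6807/1369; -6807/1369 6883/1369]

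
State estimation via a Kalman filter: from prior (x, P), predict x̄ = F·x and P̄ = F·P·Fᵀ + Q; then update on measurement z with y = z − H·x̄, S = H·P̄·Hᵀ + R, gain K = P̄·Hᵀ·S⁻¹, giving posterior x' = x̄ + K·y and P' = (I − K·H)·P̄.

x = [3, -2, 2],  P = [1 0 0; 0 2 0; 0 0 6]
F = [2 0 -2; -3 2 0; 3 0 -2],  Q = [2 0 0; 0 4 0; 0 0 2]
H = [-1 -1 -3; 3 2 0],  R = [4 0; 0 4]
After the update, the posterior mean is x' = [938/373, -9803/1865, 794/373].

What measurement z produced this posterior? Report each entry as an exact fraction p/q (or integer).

x̄ = F·x = [2, -13, 5]
P̄ = F·P·Fᵀ + Q = [30 -6 30; -6 21 -9; 30 -9 35]
S = H·P̄·Hᵀ + R = [484 -318; -318 286]
K = P̄·Hᵀ·S⁻¹ = [-78/373 15/373; 2766/9325 3858/9325; -657/1865 -261/1865]
x' − x̄ = [192/373, 14442/1865, -1071/373] = K·y
y = (KᵀK)⁻¹·Kᵀ·(x' − x̄) = [1, 18]
z = y + H·x̄ = [1, 18] + [-4, -20] = [-3, -2]

z = [-3, -2]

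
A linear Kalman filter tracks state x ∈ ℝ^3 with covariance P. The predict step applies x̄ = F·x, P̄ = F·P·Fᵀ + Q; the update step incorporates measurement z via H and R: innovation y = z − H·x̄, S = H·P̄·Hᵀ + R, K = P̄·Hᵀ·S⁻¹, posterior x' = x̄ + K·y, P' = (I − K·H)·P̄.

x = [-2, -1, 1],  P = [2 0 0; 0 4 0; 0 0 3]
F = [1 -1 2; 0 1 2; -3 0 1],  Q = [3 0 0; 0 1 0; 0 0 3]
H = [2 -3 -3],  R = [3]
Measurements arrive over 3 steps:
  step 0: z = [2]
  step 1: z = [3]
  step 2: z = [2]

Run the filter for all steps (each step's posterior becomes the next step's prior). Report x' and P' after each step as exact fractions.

step 0: x̄ = F·x = [1, 1, 7]
step 0: P̄ = F·P·Fᵀ + Q = [21 8 0; 8 17 6; 0 6 24]
step 0: y = z − H·x̄ = [24]
step 0: S = H·P̄·Hᵀ + R = [468]
step 0: K = P̄·Hᵀ·S⁻¹ = [1/26; -53/468; -5/26]
step 0: x' = x̄ + K·y = [25/13, -67/39, 31/13]
step 0: P' = (I − K·H)·P̄ = [264/13 261/26 45/13; 261/26 5147/468 -109/26; 45/13 -109/26 87/13]
step 1: x̄ = F·x = [328/39, 119/39, -44/13]
step 1: P̄ = F·P·Fᵀ + Q = [33515/468 15319/468 -397/13; 15319/468 10295/468 -542/13; -397/13 -542/13 2232/13]
step 1: y = z − H·x̄ = [-578/39]
step 1: S = H·P̄·Hᵀ + R = [587747/468]
step 1: K = P̄·Hᵀ·S⁻¹ = [63949/587747; 58289/587747; -211104/587747]
step 1: x' = x̄ + K·y = [3995346/587747, 929509/587747, 1139372/587747]
step 1: P' = (I − K·H)·P̄ = [33352278/587747 11273874/587747 10897029/587747; 11273874/587747 5669333/587747 1788294/587747; 10897029/587747 1788294/587747 5687496/587747]
step 2: x̄ = F·x = [5344581/587747, 3208253/587747, -10846666/587747]
step 2: P̄ = F·P·Fᵀ + Q = [77422028/587747 50148583/587747 -111133659/587747; 50148583/587747 36160240/587747 -86040510/587747; -111133659/587747 -86040510/587747 242239065/587747]
step 2: y = z − H·x̄ = [-32428907/587747]
step 2: S = H·P̄·Hᵀ + R = [2000136830/587747]
step 2: K = P̄·Hᵀ·S⁻¹ = [168899642/1000068415; 124968988/1000068415; -16066581/46514810]
step 2: x' = x̄ + K·y = [-225069857/1000068415, -1436222043/1000068415, 28058081/46514810]
step 2: P' = (I − K·H)·P̄ = [34663123236/1000068415 13505095299/1000068415 219412881/23257405; 13505095299/1000068415 8384930896/1000068415 11476674/23257405; 219412881/23257405 11476674/23257405 285663741/46514810]

step 0: x' = [25/13, -67/39, 31/13], P' = [264/13 261/26 45/13; 261/26 5147/468 -109/26; 45/13 -109/26 87/13]
step 1: x' = [3995346/587747, 929509/587747, 1139372/587747], P' = [33352278/587747 11273874/587747 10897029/587747; 11273874/587747 5669333/587747 1788294/587747; 10897029/587747 1788294/587747 5687496/587747]
step 2: x' = [-225069857/1000068415, -1436222043/1000068415, 28058081/46514810], P' = [34663123236/1000068415 13505095299/1000068415 219412881/23257405; 13505095299/1000068415 8384930896/1000068415 11476674/23257405; 219412881/23257405 11476674/23257405 285663741/46514810]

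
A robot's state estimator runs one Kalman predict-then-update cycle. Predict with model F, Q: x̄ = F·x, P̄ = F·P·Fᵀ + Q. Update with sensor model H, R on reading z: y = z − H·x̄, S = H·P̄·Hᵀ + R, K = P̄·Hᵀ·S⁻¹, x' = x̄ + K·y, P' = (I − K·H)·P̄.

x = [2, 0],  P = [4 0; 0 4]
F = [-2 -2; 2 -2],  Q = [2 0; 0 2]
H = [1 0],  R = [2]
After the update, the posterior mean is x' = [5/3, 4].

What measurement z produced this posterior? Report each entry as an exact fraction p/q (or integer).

z = [2]

x̄ = F·x = [-4, 4]
P̄ = F·P·Fᵀ + Q = [34 0; 0 34]
S = H·P̄·Hᵀ + R = [36]
K = P̄·Hᵀ·S⁻¹ = [17/18; 0]
x' − x̄ = [17/3, 0] = K·y
y = (KᵀK)⁻¹·Kᵀ·(x' − x̄) = [6]
z = y + H·x̄ = [6] + [-4] = [2]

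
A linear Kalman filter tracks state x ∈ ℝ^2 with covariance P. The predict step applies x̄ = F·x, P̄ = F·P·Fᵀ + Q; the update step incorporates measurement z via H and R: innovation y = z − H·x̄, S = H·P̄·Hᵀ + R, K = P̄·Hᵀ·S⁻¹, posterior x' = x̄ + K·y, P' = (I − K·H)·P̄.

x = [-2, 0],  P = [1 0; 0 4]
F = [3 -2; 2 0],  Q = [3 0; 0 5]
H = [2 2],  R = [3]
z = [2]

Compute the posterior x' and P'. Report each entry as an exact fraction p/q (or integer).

x' = [302/199, -136/199]
P' = [948/199 -846/199; -846/199 891/199]

x̄ = F·x = [-6, -4]
P̄ = F·P·Fᵀ + Q = [28 6; 6 9]
y = z − H·x̄ = [22]
S = H·P̄·Hᵀ + R = [199]
K = P̄·Hᵀ·S⁻¹ = [68/199; 30/199]
x' = x̄ + K·y = [302/199, -136/199]
P' = (I − K·H)·P̄ = [948/199 -846/199; -846/199 891/199]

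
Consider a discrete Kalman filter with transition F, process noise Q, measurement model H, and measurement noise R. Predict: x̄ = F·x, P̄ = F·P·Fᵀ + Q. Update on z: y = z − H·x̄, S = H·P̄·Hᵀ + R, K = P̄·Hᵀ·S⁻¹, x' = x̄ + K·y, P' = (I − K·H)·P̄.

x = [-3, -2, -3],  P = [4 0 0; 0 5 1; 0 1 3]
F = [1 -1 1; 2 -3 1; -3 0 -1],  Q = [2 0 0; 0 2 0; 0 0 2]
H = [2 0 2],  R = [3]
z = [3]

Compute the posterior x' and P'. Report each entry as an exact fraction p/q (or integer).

x̄ = F·x = [-4, -3, 12]
P̄ = F·P·Fᵀ + Q = [12 22 -14; 22 60 -24; -14 -24 41]
y = z − H·x̄ = [-13]
S = H·P̄·Hᵀ + R = [103]
K = P̄·Hᵀ·S⁻¹ = [-4/103; -4/103; 54/103]
x' = x̄ + K·y = [-360/103, -257/103, 534/103]
P' = (I − K·H)·P̄ = [1220/103 2250/103 -1226/103; 2250/103 6164/103 -2256/103; -1226/103 -2256/103 1307/103]

x' = [-360/103, -257/103, 534/103]
P' = [1220/103 2250/103 -1226/103; 2250/103 6164/103 -2256/103; -1226/103 -2256/103 1307/103]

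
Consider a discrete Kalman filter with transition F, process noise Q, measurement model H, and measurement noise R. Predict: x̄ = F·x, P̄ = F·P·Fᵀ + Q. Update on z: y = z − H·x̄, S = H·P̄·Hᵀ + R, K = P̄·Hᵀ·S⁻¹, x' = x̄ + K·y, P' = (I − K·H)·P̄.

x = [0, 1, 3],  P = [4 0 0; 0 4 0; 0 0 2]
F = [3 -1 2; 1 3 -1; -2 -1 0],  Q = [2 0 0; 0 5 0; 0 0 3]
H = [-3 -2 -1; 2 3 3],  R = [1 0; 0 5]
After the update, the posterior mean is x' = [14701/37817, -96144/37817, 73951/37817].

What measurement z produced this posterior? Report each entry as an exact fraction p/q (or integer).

x̄ = F·x = [5, 0, -1]
P̄ = F·P·Fᵀ + Q = [50 -4 -20; -4 47 -20; -20 -20 23]
S = H·P̄·Hᵀ + R = [414 -199; -199 187]
K = P̄·Hᵀ·S⁻¹ = [-17242/37817 -12686/37817; 2933/37817 17884/37817; 8230/37817 2489/37817]
x' − x̄ = [-174384/37817, -96144/37817, 111768/37817] = K·y
y = (KᵀK)⁻¹·Kᵀ·(x' − x̄) = [16, -8]
z = y + H·x̄ = [16, -8] + [-14, 7] = [2, -1]

z = [2, -1]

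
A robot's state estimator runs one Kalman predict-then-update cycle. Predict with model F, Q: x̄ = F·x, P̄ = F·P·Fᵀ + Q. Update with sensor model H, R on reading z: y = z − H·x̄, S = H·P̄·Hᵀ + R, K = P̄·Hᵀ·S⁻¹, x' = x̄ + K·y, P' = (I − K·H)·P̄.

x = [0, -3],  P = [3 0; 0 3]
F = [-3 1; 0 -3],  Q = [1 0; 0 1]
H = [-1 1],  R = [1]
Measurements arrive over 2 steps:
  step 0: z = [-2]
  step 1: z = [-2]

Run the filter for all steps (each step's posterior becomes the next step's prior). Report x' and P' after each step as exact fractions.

step 0: x̄ = F·x = [-3, 9]
step 0: P̄ = F·P·Fᵀ + Q = [31 -9; -9 28]
step 0: y = z − H·x̄ = [-14]
step 0: S = H·P̄·Hᵀ + R = [78]
step 0: K = P̄·Hᵀ·S⁻¹ = [-20/39; 37/78]
step 0: x' = x̄ + K·y = [163/39, 92/39]
step 0: P' = (I − K·H)·P̄ = [409/39 389/39; 389/39 815/78]
step 1: x̄ = F·x = [-397/39, -92/13]
step 1: P̄ = F·P·Fᵀ + Q = [3587/78 1519/26; 1519/26 2471/26]
step 1: y = z − H·x̄ = [-199/39]
step 1: S = H·P̄·Hᵀ + R = [982/39]
step 1: K = P̄·Hᵀ·S⁻¹ = [485/982; 714/491]
step 1: x' = x̄ + K·y = [-12471/982, -7118/491]
step 1: P' = (I − K·H)·P̄ = [19564/491 39613/982; 39613/982 41041/982]

step 0: x' = [163/39, 92/39], P' = [409/39 389/39; 389/39 815/78]
step 1: x' = [-12471/982, -7118/491], P' = [19564/491 39613/982; 39613/982 41041/982]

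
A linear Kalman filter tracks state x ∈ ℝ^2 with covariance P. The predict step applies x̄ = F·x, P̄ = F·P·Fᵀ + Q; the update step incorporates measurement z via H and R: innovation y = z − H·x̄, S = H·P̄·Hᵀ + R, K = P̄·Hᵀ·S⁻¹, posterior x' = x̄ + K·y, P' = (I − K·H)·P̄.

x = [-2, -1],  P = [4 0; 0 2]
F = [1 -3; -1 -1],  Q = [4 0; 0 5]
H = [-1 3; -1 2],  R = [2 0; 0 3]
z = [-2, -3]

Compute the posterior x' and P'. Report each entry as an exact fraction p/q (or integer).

x̄ = F·x = [1, 3]
P̄ = F·P·Fᵀ + Q = [26 2; 2 11]
y = z − H·x̄ = [-10, -8]
S = H·P̄·Hᵀ + R = [115 82; 82 65]
K = P̄·Hᵀ·S⁻¹ = [504/751 -890/751; 375/751 -242/751]
x' = x̄ + K·y = [2831/751, 439/751]
P' = (I − K·H)·P̄ = [10026/751 3678/751; 3678/751 1476/751]

x' = [2831/751, 439/751]
P' = [10026/751 3678/751; 3678/751 1476/751]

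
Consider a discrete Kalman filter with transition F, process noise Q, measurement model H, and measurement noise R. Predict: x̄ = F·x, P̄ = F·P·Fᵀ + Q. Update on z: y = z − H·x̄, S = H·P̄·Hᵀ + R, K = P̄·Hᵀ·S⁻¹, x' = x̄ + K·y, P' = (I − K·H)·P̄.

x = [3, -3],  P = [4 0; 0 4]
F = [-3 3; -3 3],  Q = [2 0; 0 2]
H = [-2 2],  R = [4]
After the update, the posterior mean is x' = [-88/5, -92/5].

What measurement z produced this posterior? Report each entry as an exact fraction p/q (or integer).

z = [-2]

x̄ = F·x = [-18, -18]
P̄ = F·P·Fᵀ + Q = [74 72; 72 74]
S = H·P̄·Hᵀ + R = [20]
K = P̄·Hᵀ·S⁻¹ = [-1/5; 1/5]
x' − x̄ = [2/5, -2/5] = K·y
y = (KᵀK)⁻¹·Kᵀ·(x' − x̄) = [-2]
z = y + H·x̄ = [-2] + [0] = [-2]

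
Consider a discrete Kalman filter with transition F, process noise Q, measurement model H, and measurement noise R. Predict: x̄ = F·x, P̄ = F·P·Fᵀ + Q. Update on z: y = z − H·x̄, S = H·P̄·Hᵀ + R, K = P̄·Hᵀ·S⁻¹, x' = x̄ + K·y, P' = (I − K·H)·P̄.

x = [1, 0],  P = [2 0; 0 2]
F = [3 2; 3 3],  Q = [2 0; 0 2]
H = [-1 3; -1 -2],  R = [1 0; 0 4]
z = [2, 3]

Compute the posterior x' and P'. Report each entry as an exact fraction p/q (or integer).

x' = [-2379/1291, -61/1291]
P' = [1668/1291 440/1291; 440/1291 243/1291]

x̄ = F·x = [3, 3]
P̄ = F·P·Fᵀ + Q = [28 30; 30 38]
y = z − H·x̄ = [-4, 12]
S = H·P̄·Hᵀ + R = [191 -230; -230 304]
K = P̄·Hᵀ·S⁻¹ = [-348/1291 -637/1291; 289/1291 -463/2582]
x' = x̄ + K·y = [-2379/1291, -61/1291]
P' = (I − K·H)·P̄ = [1668/1291 440/1291; 440/1291 243/1291]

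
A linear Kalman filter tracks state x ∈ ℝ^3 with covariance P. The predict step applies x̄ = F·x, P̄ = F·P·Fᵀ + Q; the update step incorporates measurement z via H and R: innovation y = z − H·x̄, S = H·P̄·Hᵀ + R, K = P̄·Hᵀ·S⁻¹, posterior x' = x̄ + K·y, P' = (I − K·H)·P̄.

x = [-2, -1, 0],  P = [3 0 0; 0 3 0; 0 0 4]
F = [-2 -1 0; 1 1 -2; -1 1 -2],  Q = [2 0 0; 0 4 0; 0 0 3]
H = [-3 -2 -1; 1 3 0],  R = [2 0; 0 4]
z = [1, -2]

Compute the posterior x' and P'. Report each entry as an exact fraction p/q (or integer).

x̄ = F·x = [5, -3, 1]
P̄ = F·P·Fᵀ + Q = [17 -9 3; -9 26 16; 3 16 25]
y = z − H·x̄ = [11, 2]
S = H·P̄·Hᵀ + R = [258 -159; -159 201]
K = P̄·Hᵀ·S⁻¹ = [-2942/8859 -2768/8859; 910/8859 3761/8859; -573/2953 296/2953]
x' = x̄ + K·y = [6397/8859, -3015/2953, -2758/2953]
P' = (I − K·H)·P̄ = [17011/8859 -9361/8859 -8809/2953; -9361/8859 8135/8859 3331/2953; -8809/2953 3331/2953 20911/2953]

x' = [6397/8859, -3015/2953, -2758/2953]
P' = [17011/8859 -9361/8859 -8809/2953; -9361/8859 8135/8859 3331/2953; -8809/2953 3331/2953 20911/2953]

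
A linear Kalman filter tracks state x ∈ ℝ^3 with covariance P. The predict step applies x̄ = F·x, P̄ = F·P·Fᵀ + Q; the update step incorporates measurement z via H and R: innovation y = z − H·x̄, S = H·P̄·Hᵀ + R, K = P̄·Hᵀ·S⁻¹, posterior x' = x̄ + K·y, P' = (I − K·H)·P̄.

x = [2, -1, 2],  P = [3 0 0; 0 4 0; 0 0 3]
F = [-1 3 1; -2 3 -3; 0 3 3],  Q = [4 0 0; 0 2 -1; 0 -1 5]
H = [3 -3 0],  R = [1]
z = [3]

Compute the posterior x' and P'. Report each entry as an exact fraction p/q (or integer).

x' = [-2595/514, -1559/257, -1455/514]
P' = [22123/514 11055/257 18801/514; 11055/257 11077/257 9382/257; 18801/514 9382/257 22631/514]

x̄ = F·x = [-3, -13, 3]
P̄ = F·P·Fᵀ + Q = [46 33 45; 33 77 8; 45 8 68]
y = z − H·x̄ = [-27]
S = H·P̄·Hᵀ + R = [514]
K = P̄·Hᵀ·S⁻¹ = [39/514; -66/257; 111/514]
x' = x̄ + K·y = [-2595/514, -1559/257, -1455/514]
P' = (I − K·H)·P̄ = [22123/514 11055/257 18801/514; 11055/257 11077/257 9382/257; 18801/514 9382/257 22631/514]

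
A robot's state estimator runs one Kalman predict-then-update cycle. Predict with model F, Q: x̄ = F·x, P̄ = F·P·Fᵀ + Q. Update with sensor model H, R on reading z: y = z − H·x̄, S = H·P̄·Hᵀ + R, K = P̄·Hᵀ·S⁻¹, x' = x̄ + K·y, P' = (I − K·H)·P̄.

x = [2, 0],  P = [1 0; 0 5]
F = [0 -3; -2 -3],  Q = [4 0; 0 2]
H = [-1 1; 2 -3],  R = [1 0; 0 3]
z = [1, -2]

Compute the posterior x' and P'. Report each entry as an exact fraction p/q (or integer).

x' = [-8/311, 190/311]
P' = [5835/622 4401/622; 4401/622 3471/622]

x̄ = F·x = [0, -4]
P̄ = F·P·Fᵀ + Q = [49 45; 45 51]
y = z − H·x̄ = [5, -14]
S = H·P̄·Hᵀ + R = [11 -26; -26 118]
K = P̄·Hᵀ·S⁻¹ = [-717/311 -511/622; -465/311 -537/622]
x' = x̄ + K·y = [-8/311, 190/311]
P' = (I − K·H)·P̄ = [5835/622 4401/622; 4401/622 3471/622]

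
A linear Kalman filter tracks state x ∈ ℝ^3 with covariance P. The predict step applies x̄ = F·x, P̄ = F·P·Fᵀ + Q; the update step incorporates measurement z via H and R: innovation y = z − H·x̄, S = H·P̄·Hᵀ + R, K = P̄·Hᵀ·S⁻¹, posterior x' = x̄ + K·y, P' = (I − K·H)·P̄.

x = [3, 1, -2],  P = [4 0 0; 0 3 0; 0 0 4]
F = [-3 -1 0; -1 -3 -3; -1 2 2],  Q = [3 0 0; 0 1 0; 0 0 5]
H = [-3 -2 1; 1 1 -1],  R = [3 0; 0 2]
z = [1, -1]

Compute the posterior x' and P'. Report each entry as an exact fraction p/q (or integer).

x̄ = F·x = [-10, 0, -5]
P̄ = F·P·Fᵀ + Q = [42 21 6; 21 68 -38; 6 -38 37]
y = z − H·x̄ = [-24, 4]
S = H·P̄·Hᵀ + R = [1058 -494; -494 255]
K = P̄·Hᵀ·S⁻¹ = [-6576/12877 -9861/12877; 2303/25754 8644/12877; -9861/25754 -13036/12877]
x' = x̄ + K·y = [-10390/12877, 6940/12877, 1803/12877]
P' = (I − K·H)·P̄ = [37599/12877 -35748/12877 21573/12877; -35748/12877 101507/25754 -4565/25754; 21573/12877 -4565/25754 90725/25754]

x' = [-10390/12877, 6940/12877, 1803/12877]
P' = [37599/12877 -35748/12877 21573/12877; -35748/12877 101507/25754 -4565/25754; 21573/12877 -4565/25754 90725/25754]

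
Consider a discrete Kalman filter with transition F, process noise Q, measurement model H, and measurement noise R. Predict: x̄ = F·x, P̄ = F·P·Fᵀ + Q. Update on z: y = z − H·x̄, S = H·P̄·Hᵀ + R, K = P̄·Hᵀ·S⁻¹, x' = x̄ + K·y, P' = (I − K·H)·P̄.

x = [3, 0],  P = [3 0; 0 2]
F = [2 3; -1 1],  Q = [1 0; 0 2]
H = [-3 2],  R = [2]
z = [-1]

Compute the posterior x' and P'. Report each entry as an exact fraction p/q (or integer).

x̄ = F·x = [6, -3]
P̄ = F·P·Fᵀ + Q = [31 0; 0 7]
y = z − H·x̄ = [23]
S = H·P̄·Hᵀ + R = [309]
K = P̄·Hᵀ·S⁻¹ = [-31/103; 14/309]
x' = x̄ + K·y = [-95/103, -605/309]
P' = (I − K·H)·P̄ = [310/103 434/103; 434/103 1967/309]

x' = [-95/103, -605/309]
P' = [310/103 434/103; 434/103 1967/309]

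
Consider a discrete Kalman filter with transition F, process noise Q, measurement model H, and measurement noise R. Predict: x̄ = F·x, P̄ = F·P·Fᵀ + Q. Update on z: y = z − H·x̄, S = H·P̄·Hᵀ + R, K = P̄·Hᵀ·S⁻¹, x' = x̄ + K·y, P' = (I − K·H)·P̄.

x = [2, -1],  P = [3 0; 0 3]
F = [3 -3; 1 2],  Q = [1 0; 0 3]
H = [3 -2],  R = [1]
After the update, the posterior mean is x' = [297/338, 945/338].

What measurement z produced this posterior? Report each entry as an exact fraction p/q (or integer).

x̄ = F·x = [9, 0]
P̄ = F·P·Fᵀ + Q = [55 -9; -9 18]
S = H·P̄·Hᵀ + R = [676]
K = P̄·Hᵀ·S⁻¹ = [183/676; -63/676]
x' − x̄ = [-2745/338, 945/338] = K·y
y = (KᵀK)⁻¹·Kᵀ·(x' − x̄) = [-30]
z = y + H·x̄ = [-30] + [27] = [-3]

z = [-3]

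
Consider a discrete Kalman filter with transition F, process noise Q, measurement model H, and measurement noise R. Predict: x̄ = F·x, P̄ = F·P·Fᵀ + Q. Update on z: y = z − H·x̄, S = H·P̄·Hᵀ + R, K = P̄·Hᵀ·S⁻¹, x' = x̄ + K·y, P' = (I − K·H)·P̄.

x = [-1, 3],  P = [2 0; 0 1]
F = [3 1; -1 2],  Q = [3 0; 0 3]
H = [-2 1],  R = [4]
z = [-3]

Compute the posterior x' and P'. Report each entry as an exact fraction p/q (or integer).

x' = [160/39, 649/117]
P' = [30/13 116/39; 116/39 764/117]

x̄ = F·x = [0, 7]
P̄ = F·P·Fᵀ + Q = [22 -4; -4 9]
y = z − H·x̄ = [-10]
S = H·P̄·Hᵀ + R = [117]
K = P̄·Hᵀ·S⁻¹ = [-16/39; 17/117]
x' = x̄ + K·y = [160/39, 649/117]
P' = (I − K·H)·P̄ = [30/13 116/39; 116/39 764/117]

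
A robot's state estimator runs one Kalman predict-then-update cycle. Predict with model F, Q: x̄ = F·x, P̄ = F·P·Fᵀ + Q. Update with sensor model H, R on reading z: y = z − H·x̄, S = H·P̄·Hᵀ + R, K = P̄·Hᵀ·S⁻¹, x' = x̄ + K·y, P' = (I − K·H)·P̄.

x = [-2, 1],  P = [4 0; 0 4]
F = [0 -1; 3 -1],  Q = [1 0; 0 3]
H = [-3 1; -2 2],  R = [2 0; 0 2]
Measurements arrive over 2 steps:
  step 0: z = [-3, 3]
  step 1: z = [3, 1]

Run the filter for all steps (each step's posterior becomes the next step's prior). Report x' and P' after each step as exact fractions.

step 0: x' = [1105/606, 621/202], P' = [335/606 467/606; 467/606 297/202]
step 1: x' = [-7687/6449, -3046/6449], P' = [12313/32245 15501/32245; 15501/32245 31367/32245]

step 0: x̄ = F·x = [-1, -7]
step 0: P̄ = F·P·Fᵀ + Q = [5 4; 4 43]
step 0: y = z − H·x̄ = [1, 15]
step 0: S = H·P̄·Hᵀ + R = [66 84; 84 162]
step 0: K = P̄·Hᵀ·S⁻¹ = [-269/606 22/101; -85/202 212/303]
step 0: x' = x̄ + K·y = [1105/606, 621/202]
step 0: P' = (I − K·H)·P̄ = [335/606 467/606; 467/606 297/202]
step 1: x̄ = F·x = [-621/202, 242/101]
step 1: P̄ = F·P·Fᵀ + Q = [499/202 -85/101; -85/101 487/101]
step 1: y = z − H·x̄ = [-1741/202, -1004/101]
step 1: S = H·P̄·Hᵀ + R = [6889/202 3151/101; 3151/101 3828/101]
step 1: K = P̄·Hᵀ·S⁻¹ = [-10719/32245 3188/32245; -7568/32245 15866/32245]
step 1: x' = x̄ + K·y = [-7687/6449, -3046/6449]
step 1: P' = (I − K·H)·P̄ = [12313/32245 15501/32245; 15501/32245 31367/32245]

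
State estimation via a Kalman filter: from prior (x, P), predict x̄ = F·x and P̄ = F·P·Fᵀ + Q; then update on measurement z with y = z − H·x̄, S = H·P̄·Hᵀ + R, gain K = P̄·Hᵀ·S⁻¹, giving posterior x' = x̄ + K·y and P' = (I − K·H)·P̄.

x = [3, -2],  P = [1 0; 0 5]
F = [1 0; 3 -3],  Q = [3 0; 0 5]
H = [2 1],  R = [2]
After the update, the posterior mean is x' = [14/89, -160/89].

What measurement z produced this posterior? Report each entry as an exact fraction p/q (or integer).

x̄ = F·x = [3, 15]
P̄ = F·P·Fᵀ + Q = [4 3; 3 59]
S = H·P̄·Hᵀ + R = [89]
K = P̄·Hᵀ·S⁻¹ = [11/89; 65/89]
x' − x̄ = [-253/89, -1495/89] = K·y
y = (KᵀK)⁻¹·Kᵀ·(x' − x̄) = [-23]
z = y + H·x̄ = [-23] + [21] = [-2]

z = [-2]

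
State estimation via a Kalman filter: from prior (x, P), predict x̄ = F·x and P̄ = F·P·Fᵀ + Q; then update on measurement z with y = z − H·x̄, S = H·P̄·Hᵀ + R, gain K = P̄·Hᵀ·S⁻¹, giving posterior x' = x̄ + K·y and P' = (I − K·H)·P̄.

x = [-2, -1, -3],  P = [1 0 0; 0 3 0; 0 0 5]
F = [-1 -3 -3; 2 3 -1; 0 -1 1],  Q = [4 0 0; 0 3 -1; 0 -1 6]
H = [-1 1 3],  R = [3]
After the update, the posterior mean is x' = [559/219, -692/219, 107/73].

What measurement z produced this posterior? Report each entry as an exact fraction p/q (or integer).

x̄ = F·x = [14, -4, -2]
P̄ = F·P·Fᵀ + Q = [77 -14 -6; -14 39 -15; -6 -15 14]
S = H·P̄·Hᵀ + R = [219]
K = P̄·Hᵀ·S⁻¹ = [-109/219; 8/219; 11/73]
x' − x̄ = [-2507/219, 184/219, 253/73] = K·y
y = (KᵀK)⁻¹·Kᵀ·(x' − x̄) = [23]
z = y + H·x̄ = [23] + [-24] = [-1]

z = [-1]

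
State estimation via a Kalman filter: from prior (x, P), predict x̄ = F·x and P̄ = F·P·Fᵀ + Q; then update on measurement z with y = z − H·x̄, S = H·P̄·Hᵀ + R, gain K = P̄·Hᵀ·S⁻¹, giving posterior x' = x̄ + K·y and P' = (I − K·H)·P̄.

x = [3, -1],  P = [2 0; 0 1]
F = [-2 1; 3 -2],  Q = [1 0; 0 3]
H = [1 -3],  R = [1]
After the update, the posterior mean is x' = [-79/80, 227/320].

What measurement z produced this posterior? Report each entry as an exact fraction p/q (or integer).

z = [-3]

x̄ = F·x = [-7, 11]
P̄ = F·P·Fᵀ + Q = [10 -14; -14 25]
S = H·P̄·Hᵀ + R = [320]
K = P̄·Hᵀ·S⁻¹ = [13/80; -89/320]
x' − x̄ = [481/80, -3293/320] = K·y
y = (KᵀK)⁻¹·Kᵀ·(x' − x̄) = [37]
z = y + H·x̄ = [37] + [-40] = [-3]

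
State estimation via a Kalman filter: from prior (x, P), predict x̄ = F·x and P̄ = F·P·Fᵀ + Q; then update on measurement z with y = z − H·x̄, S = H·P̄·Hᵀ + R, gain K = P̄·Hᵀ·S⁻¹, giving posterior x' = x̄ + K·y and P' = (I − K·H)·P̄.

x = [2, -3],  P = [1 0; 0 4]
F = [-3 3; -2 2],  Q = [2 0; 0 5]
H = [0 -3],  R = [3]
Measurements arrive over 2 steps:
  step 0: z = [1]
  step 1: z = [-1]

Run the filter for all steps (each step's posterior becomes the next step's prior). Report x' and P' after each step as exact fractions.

step 0: x' = [-135/38, -35/76], P' = [218/19 15/38; 15/38 25/76]
step 1: x' = [8151/5630, 2099/5630], P' = [35762/2815 2511/5630; 2511/5630 932/2815]

step 0: x̄ = F·x = [-15, -10]
step 0: P̄ = F·P·Fᵀ + Q = [47 30; 30 25]
step 0: y = z − H·x̄ = [-29]
step 0: S = H·P̄·Hᵀ + R = [228]
step 0: K = P̄·Hᵀ·S⁻¹ = [-15/38; -25/76]
step 0: x' = x̄ + K·y = [-135/38, -35/76]
step 0: P' = (I − K·H)·P̄ = [218/19 15/38; 15/38 25/76]
step 1: x̄ = F·x = [705/76, 235/38]
step 1: P̄ = F·P·Fᵀ + Q = [7685/76 2511/38; 2511/38 932/19]
step 1: y = z − H·x̄ = [667/38]
step 1: S = H·P̄·Hᵀ + R = [8445/19]
step 1: K = P̄·Hᵀ·S⁻¹ = [-2511/5630; -932/2815]
step 1: x' = x̄ + K·y = [8151/5630, 2099/5630]
step 1: P' = (I − K·H)·P̄ = [35762/2815 2511/5630; 2511/5630 932/2815]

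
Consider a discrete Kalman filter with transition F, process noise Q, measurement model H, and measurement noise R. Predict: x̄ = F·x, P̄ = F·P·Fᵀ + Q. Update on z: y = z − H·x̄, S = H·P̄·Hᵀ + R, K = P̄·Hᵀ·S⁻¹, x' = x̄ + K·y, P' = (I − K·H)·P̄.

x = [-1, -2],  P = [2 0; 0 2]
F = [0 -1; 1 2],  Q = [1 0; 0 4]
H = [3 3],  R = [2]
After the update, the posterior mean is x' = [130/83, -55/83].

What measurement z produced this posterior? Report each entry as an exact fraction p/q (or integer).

x̄ = F·x = [2, -5]
P̄ = F·P·Fᵀ + Q = [3 -4; -4 14]
S = H·P̄·Hᵀ + R = [83]
K = P̄·Hᵀ·S⁻¹ = [-3/83; 30/83]
x' − x̄ = [-36/83, 360/83] = K·y
y = (KᵀK)⁻¹·Kᵀ·(x' − x̄) = [12]
z = y + H·x̄ = [12] + [-9] = [3]

z = [3]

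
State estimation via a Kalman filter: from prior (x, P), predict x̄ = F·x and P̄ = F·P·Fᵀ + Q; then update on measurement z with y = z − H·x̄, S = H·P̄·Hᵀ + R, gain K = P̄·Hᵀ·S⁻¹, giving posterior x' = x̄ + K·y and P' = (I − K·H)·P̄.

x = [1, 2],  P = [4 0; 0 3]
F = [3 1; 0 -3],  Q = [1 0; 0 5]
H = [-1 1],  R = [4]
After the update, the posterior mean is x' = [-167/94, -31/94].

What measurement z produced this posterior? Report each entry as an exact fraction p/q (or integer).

z = [2]

x̄ = F·x = [5, -6]
P̄ = F·P·Fᵀ + Q = [40 -9; -9 32]
S = H·P̄·Hᵀ + R = [94]
K = P̄·Hᵀ·S⁻¹ = [-49/94; 41/94]
x' − x̄ = [-637/94, 533/94] = K·y
y = (KᵀK)⁻¹·Kᵀ·(x' − x̄) = [13]
z = y + H·x̄ = [13] + [-11] = [2]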